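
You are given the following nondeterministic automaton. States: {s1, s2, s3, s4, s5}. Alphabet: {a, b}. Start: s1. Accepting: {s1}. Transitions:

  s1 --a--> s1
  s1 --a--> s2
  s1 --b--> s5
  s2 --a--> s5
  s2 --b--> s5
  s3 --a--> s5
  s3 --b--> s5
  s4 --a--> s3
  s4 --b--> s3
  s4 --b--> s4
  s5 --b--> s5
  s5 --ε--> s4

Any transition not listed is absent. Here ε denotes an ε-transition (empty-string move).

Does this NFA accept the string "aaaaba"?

Start in {s1}.
Read 'a': {s1} → {s1, s2}.
Read 'a': {s1, s2} → {s1, s2, s4, s5}.
Read 'a': {s1, s2, s4, s5} → {s1, s2, s3, s4, s5}.
Read 'a': {s1, s2, s3, s4, s5} → {s1, s2, s3, s4, s5}.
Read 'b': {s1, s2, s3, s4, s5} → {s3, s4, s5}.
Read 'a': {s3, s4, s5} → {s3, s4, s5}.
The final set {s3, s4, s5} contains no accepting state.

No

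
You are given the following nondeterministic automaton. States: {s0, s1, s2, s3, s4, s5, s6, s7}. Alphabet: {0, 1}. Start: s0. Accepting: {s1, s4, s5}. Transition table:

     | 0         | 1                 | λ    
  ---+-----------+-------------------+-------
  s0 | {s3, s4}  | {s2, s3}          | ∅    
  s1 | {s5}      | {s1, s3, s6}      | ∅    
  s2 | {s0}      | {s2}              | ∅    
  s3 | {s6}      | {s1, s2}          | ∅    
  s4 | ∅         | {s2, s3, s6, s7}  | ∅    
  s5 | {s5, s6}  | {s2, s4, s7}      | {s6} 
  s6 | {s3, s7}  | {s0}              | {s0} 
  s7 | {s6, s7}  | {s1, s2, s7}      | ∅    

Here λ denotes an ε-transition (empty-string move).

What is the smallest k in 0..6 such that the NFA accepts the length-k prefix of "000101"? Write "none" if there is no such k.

1

Start in {s0}.
Read '0': s0→{s3, s4}; now {s3, s4}.
None of the earlier sets intersect F, but {s3, s4} does.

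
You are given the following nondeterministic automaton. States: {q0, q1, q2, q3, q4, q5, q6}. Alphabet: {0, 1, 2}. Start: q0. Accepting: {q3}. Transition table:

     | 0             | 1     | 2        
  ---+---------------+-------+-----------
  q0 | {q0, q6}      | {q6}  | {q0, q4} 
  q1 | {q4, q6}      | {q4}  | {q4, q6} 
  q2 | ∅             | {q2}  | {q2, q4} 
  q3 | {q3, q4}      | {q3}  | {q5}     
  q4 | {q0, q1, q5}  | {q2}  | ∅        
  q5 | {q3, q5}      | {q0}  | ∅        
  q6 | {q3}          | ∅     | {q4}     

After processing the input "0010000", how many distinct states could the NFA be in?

6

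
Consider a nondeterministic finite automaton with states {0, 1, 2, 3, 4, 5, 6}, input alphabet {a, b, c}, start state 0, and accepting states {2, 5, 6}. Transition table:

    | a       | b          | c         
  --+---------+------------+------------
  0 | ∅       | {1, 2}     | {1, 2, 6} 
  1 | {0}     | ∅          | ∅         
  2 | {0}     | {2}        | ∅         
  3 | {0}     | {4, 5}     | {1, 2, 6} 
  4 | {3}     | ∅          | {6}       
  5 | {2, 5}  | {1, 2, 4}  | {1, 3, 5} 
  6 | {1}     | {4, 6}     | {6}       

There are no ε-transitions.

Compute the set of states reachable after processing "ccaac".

{1, 2, 6}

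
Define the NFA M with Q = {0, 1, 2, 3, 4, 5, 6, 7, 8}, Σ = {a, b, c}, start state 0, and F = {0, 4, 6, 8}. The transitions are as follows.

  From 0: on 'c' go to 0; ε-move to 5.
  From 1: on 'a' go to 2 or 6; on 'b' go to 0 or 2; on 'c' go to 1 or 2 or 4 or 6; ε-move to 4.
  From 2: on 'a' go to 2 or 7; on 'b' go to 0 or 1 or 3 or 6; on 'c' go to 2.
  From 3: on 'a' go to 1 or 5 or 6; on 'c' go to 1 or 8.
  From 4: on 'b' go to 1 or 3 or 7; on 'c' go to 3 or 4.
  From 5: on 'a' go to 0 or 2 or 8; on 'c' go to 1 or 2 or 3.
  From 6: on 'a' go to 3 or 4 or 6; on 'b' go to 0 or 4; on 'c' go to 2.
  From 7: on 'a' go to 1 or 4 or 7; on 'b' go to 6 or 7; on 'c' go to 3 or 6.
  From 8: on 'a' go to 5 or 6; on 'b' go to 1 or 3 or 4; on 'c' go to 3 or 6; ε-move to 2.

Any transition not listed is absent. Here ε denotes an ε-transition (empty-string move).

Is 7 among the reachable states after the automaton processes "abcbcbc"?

No

Start: ε-closure({0}) = {0, 5}.
Read 'a': 0→∅, 5→{0, 2, 8}; union {0, 2, 8}; ε-closure = {0, 2, 5, 8}.
Read 'b': 0→∅, 2→{0, 1, 3, 6}, 5→∅, 8→{1, 3, 4}; union {0, 1, 3, 4, 6}; ε-closure = {0, 1, 3, 4, 5, 6}.
Read 'c': 0→{0}, 1→{1, 2, 4, 6}, 3→{1, 8}, 4→{3, 4}, 5→{1, 2, 3}, 6→{2}; union {0, 1, 2, 3, 4, 6, 8}; ε-closure = {0, 1, 2, 3, 4, 5, 6, 8}.
Read 'b': 0→∅, 1→{0, 2}, 2→{0, 1, 3, 6}, 3→∅, 4→{1, 3, 7}, 5→∅, 6→{0, 4}, 8→{1, 3, 4}; union {0, 1, 2, 3, 4, 6, 7}; ε-closure = {0, 1, 2, 3, 4, 5, 6, 7}.
Read 'c': 0→{0}, 1→{1, 2, 4, 6}, 2→{2}, 3→{1, 8}, 4→{3, 4}, 5→{1, 2, 3}, 6→{2}, 7→{3, 6}; union {0, 1, 2, 3, 4, 6, 8}; ε-closure = {0, 1, 2, 3, 4, 5, 6, 8}.
Read 'b': 0→∅, 1→{0, 2}, 2→{0, 1, 3, 6}, 3→∅, 4→{1, 3, 7}, 5→∅, 6→{0, 4}, 8→{1, 3, 4}; union {0, 1, 2, 3, 4, 6, 7}; ε-closure = {0, 1, 2, 3, 4, 5, 6, 7}.
Read 'c': 0→{0}, 1→{1, 2, 4, 6}, 2→{2}, 3→{1, 8}, 4→{3, 4}, 5→{1, 2, 3}, 6→{2}, 7→{3, 6}; union {0, 1, 2, 3, 4, 6, 8}; ε-closure = {0, 1, 2, 3, 4, 5, 6, 8}.
State 7 is not in {0, 1, 2, 3, 4, 5, 6, 8}.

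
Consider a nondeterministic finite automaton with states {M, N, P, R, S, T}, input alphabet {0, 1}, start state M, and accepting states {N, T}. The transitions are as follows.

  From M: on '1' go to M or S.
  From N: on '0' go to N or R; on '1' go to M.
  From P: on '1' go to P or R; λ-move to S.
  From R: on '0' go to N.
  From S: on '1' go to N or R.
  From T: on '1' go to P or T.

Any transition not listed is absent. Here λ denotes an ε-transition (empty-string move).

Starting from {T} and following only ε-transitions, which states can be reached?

{T}

Begin with {T}.
No ε-moves leave this set, so the closure equals the set itself.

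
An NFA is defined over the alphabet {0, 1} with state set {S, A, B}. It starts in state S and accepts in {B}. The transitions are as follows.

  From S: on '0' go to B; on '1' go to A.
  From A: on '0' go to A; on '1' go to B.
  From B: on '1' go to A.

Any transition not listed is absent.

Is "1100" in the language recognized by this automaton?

Start in {S}.
Read '1': {S} → {A}.
Read '1': {A} → {B}.
Read '0': {B} → ∅.
The set is empty and remains empty for the remaining 1 symbol.
The final set ∅ contains no accepting state.

No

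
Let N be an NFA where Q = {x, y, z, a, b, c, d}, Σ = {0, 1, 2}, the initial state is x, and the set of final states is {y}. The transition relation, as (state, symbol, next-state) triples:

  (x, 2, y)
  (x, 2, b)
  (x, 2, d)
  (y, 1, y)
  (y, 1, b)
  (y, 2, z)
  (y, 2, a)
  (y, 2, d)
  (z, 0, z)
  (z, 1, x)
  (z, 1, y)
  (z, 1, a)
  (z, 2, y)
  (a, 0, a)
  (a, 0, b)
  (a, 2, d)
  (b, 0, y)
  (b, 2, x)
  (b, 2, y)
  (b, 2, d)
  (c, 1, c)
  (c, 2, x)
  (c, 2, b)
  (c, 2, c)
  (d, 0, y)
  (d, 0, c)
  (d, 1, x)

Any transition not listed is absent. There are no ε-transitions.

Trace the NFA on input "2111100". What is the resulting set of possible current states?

∅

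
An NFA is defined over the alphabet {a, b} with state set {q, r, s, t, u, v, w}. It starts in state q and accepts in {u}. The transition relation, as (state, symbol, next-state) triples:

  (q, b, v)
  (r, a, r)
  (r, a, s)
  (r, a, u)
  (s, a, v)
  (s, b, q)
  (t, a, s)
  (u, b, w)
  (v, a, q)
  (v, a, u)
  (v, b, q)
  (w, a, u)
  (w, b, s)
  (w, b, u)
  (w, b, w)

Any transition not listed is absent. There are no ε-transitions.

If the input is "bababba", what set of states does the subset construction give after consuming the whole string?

{u, v}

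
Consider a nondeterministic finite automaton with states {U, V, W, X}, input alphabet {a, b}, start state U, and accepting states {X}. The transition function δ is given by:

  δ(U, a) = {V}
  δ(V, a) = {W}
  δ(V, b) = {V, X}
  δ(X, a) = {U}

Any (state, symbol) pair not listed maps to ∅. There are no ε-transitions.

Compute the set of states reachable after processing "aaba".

∅

Start in {U}.
Read 'a': U→{V}; now {V}.
Read 'a': V→{W}; now {W}.
Read 'b': W→∅; now ∅.
The set is empty and remains empty for the remaining 1 symbol.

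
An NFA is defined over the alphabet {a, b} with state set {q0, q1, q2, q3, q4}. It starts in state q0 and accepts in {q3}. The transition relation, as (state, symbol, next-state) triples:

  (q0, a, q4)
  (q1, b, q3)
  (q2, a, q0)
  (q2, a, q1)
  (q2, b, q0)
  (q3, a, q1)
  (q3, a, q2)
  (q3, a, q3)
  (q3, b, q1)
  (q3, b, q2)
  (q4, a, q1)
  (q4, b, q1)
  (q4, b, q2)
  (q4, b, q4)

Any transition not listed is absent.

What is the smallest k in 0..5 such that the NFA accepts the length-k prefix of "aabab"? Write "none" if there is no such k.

3

Start in {q0}.
Read 'a': {q0} → {q4}.
Read 'a': {q4} → {q1}.
Read 'b': {q1} → {q3}.
None of the earlier sets intersect F, but {q3} does.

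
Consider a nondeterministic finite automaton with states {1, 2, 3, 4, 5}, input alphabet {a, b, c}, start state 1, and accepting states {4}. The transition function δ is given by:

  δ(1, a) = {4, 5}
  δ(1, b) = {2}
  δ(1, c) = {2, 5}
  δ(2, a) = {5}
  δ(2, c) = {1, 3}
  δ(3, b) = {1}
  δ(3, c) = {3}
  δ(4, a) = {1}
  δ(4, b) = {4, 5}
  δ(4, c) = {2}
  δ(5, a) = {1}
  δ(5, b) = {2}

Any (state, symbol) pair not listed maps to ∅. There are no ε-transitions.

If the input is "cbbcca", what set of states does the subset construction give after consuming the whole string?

∅

Start in {1}.
Read 'c': {1} → {2, 5}.
Read 'b': {2, 5} → {2}.
Read 'b': {2} → ∅.
The set is empty and remains empty for the remaining 3 symbols.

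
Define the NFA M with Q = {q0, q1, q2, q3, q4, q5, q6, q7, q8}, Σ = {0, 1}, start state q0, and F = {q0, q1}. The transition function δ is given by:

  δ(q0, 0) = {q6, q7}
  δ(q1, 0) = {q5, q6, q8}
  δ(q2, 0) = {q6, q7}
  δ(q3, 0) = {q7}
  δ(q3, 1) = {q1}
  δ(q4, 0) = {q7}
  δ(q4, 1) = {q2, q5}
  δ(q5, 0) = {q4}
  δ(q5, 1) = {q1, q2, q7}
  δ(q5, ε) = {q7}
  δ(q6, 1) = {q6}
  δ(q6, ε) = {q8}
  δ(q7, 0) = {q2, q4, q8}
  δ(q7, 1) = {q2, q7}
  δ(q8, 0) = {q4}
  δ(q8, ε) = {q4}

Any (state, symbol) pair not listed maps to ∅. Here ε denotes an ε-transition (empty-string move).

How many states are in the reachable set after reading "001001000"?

Start in {q0}.
Read '0': q0→{q6, q7}; union {q6, q7}; ε-closure = {q4, q6, q7, q8}.
Read '0': q4→{q7}, q6→∅, q7→{q2, q4, q8}, q8→{q4}; now {q2, q4, q7, q8}.
Read '1': q2→∅, q4→{q2, q5}, q7→{q2, q7}, q8→∅; now {q2, q5, q7}.
Read '0': q2→{q6, q7}, q5→{q4}, q7→{q2, q4, q8}; now {q2, q4, q6, q7, q8}.
Read '0': q2→{q6, q7}, q4→{q7}, q6→∅, q7→{q2, q4, q8}, q8→{q4}; now {q2, q4, q6, q7, q8}.
Read '1': q2→∅, q4→{q2, q5}, q6→{q6}, q7→{q2, q7}, q8→∅; union {q2, q5, q6, q7}; ε-closure = {q2, q4, q5, q6, q7, q8}.
Read '0': q2→{q6, q7}, q4→{q7}, q5→{q4}, q6→∅, q7→{q2, q4, q8}, q8→{q4}; now {q2, q4, q6, q7, q8}.
Read '0': q2→{q6, q7}, q4→{q7}, q6→∅, q7→{q2, q4, q8}, q8→{q4}; now {q2, q4, q6, q7, q8}.
Read '0': q2→{q6, q7}, q4→{q7}, q6→∅, q7→{q2, q4, q8}, q8→{q4}; now {q2, q4, q6, q7, q8}.
That set has 5 states.

5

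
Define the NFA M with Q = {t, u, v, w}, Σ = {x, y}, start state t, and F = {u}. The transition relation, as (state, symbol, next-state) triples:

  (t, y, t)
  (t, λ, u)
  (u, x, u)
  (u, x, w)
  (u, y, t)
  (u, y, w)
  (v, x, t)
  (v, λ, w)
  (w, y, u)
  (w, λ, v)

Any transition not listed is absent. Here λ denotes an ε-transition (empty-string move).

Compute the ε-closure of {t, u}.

Begin with {t, u}.
No ε-moves leave this set, so the closure equals the set itself.

{t, u}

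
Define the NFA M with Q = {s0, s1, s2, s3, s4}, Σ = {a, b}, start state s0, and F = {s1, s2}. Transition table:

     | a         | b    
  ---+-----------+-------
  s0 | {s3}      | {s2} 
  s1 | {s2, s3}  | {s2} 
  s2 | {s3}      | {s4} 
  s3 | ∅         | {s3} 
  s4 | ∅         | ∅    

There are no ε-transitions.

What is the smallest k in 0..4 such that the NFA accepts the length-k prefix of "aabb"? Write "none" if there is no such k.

none

Start in {s0}.
Read 'a': s0→{s3}; now {s3}.
Read 'a': s3→∅; now ∅.
The set is empty and remains empty for the remaining 2 symbols.
No reachable set along the way intersects F.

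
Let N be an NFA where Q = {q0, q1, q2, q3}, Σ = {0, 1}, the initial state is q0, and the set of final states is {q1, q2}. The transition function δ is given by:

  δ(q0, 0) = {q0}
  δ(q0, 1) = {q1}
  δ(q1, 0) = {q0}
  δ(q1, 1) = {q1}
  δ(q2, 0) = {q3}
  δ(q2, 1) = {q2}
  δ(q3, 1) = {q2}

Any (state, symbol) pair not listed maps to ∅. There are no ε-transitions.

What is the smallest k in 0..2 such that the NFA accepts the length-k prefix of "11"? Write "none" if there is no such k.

1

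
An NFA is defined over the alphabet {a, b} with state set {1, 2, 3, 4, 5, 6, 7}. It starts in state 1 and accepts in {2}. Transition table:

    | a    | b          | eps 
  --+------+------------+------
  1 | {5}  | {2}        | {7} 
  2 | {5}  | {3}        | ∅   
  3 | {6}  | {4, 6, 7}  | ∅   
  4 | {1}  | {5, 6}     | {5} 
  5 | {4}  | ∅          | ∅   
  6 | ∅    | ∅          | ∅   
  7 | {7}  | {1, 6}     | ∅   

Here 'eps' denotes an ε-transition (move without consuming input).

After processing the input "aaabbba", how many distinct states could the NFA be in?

Start: ε-closure({1}) = {1, 7}.
Read 'a': 1→{5}, 7→{7}; now {5, 7}.
Read 'a': 5→{4}, 7→{7}; union {4, 7}; ε-closure = {4, 5, 7}.
Read 'a': 4→{1}, 5→{4}, 7→{7}; union {1, 4, 7}; ε-closure = {1, 4, 5, 7}.
Read 'b': 1→{2}, 4→{5, 6}, 5→∅, 7→{1, 6}; union {1, 2, 5, 6}; ε-closure = {1, 2, 5, 6, 7}.
Read 'b': 1→{2}, 2→{3}, 5→∅, 6→∅, 7→{1, 6}; union {1, 2, 3, 6}; ε-closure = {1, 2, 3, 6, 7}.
Read 'b': 1→{2}, 2→{3}, 3→{4, 6, 7}, 6→∅, 7→{1, 6}; union {1, 2, 3, 4, 6, 7}; ε-closure = {1, 2, 3, 4, 5, 6, 7}.
Read 'a': 1→{5}, 2→{5}, 3→{6}, 4→{1}, 5→{4}, 6→∅, 7→{7}; now {1, 4, 5, 6, 7}.
That set has 5 states.

5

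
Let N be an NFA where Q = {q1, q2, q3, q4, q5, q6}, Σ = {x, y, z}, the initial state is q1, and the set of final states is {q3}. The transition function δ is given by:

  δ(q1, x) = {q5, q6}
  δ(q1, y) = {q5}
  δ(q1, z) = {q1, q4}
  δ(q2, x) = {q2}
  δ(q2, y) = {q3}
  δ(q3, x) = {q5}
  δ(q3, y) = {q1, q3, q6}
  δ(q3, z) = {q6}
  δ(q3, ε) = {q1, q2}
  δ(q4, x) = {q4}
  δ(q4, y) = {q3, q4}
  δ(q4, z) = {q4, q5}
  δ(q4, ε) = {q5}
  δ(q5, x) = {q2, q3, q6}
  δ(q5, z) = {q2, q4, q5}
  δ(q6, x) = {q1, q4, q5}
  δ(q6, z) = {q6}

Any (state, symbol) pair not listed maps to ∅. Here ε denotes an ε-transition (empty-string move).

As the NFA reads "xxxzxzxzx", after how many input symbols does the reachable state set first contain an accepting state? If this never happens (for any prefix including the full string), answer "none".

Start in {q1}.
Read 'x': {q1} → {q5, q6}.
Read 'x': {q5, q6} → {q1, q2, q3, q4, q5, q6}.
None of the earlier sets intersect F, but {q1, q2, q3, q4, q5, q6} does.

2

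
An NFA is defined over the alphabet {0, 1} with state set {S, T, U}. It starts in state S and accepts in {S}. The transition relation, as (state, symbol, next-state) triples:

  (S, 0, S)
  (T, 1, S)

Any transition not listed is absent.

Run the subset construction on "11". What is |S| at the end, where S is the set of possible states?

0

Start in {S}.
Read '1': S→∅; now ∅.
The set is empty and remains empty for the remaining 1 symbol.
That set has 0 states.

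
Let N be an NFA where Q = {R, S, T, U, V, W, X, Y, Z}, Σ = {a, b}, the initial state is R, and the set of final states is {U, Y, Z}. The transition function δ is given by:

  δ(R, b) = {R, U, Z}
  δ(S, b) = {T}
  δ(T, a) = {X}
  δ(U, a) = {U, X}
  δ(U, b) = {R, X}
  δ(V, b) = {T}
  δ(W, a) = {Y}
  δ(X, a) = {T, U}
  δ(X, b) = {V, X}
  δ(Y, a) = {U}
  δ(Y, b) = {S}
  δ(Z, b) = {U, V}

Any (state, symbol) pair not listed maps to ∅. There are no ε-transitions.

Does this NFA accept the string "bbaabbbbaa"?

Start in {R}.
Read 'b': R→{R, U, Z}; now {R, U, Z}.
Read 'b': R→{R, U, Z}, U→{R, X}, Z→{U, V}; now {R, U, V, X, Z}.
Read 'a': R→∅, U→{U, X}, V→∅, X→{T, U}, Z→∅; now {T, U, X}.
Read 'a': T→{X}, U→{U, X}, X→{T, U}; now {T, U, X}.
Read 'b': T→∅, U→{R, X}, X→{V, X}; now {R, V, X}.
Read 'b': R→{R, U, Z}, V→{T}, X→{V, X}; now {R, T, U, V, X, Z}.
Read 'b': R→{R, U, Z}, T→∅, U→{R, X}, V→{T}, X→{V, X}, Z→{U, V}; now {R, T, U, V, X, Z}.
Read 'b': R→{R, U, Z}, T→∅, U→{R, X}, V→{T}, X→{V, X}, Z→{U, V}; now {R, T, U, V, X, Z}.
Read 'a': R→∅, T→{X}, U→{U, X}, V→∅, X→{T, U}, Z→∅; now {T, U, X}.
Read 'a': T→{X}, U→{U, X}, X→{T, U}; now {T, U, X}.
The final set {T, U, X} contains the accepting state U.

Yes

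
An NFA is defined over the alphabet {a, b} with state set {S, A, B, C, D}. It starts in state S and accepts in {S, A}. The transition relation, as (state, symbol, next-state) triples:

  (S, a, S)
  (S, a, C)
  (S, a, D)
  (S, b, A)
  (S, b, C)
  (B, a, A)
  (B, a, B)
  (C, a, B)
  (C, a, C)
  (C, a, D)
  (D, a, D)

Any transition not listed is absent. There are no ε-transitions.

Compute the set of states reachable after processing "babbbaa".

∅

Start in {S}.
Read 'b': {S} → {A, C}.
Read 'a': {A, C} → {B, C, D}.
Read 'b': {B, C, D} → ∅.
The set is empty and remains empty for the remaining 4 symbols.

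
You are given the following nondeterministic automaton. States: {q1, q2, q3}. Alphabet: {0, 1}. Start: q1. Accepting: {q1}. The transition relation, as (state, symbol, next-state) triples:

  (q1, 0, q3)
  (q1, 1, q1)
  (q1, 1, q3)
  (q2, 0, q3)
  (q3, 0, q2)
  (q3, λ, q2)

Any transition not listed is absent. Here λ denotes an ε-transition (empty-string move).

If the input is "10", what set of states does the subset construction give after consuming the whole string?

Start in {q1}.
Read '1': q1→{q1, q3}; union {q1, q3}; ε-closure = {q1, q2, q3}.
Read '0': q1→{q3}, q2→{q3}, q3→{q2}; now {q2, q3}.

{q2, q3}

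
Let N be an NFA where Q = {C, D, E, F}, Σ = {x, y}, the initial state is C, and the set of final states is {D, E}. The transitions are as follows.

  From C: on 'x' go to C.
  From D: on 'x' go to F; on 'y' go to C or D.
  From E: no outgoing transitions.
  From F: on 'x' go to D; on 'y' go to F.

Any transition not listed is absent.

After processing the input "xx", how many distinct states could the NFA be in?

1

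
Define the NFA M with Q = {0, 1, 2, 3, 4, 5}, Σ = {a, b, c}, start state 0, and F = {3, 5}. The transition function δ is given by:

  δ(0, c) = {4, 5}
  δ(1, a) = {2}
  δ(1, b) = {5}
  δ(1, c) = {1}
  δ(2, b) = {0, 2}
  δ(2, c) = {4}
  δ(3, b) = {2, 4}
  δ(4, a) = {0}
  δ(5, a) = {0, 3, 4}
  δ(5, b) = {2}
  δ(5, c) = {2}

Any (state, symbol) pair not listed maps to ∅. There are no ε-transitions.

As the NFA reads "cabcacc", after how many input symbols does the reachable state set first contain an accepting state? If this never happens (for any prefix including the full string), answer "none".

1

Start in {0}.
Read 'c': {0} → {4, 5}.
None of the earlier sets intersect F, but {4, 5} does.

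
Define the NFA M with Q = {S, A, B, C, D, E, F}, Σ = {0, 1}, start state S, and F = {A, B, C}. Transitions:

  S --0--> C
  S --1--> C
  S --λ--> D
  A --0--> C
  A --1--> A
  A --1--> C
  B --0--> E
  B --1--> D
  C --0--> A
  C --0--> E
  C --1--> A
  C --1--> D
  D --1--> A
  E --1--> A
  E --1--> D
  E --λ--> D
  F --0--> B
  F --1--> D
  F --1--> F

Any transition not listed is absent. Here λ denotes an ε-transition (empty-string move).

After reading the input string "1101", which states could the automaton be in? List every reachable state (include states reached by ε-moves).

{A, C, D}

Start: ε-closure({S}) = {S, D}.
Read '1': S→{C}, D→{A}; now {A, C}.
Read '1': A→{A, C}, C→{A, D}; now {A, C, D}.
Read '0': A→{C}, C→{A, E}, D→∅; union {A, C, E}; ε-closure = {A, C, D, E}.
Read '1': A→{A, C}, C→{A, D}, D→{A}, E→{A, D}; now {A, C, D}.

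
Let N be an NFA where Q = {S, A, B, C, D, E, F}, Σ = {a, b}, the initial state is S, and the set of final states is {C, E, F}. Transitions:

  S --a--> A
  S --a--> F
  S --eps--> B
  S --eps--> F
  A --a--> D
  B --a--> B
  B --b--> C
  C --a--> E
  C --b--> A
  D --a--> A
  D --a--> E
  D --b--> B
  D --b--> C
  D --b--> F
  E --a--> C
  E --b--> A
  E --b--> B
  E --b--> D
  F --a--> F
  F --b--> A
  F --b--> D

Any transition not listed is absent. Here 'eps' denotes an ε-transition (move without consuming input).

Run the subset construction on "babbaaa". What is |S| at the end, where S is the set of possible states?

6

Start: ε-closure({S}) = {S, B, F}.
Read 'b': {S, B, F} → {A, C, D}.
Read 'a': {A, C, D} → {A, D, E}.
Read 'b': {A, D, E} → {A, B, C, D, F}.
Read 'b': {A, B, C, D, F} → {A, B, C, D, F}.
Read 'a': {A, B, C, D, F} → {A, B, D, E, F}.
Read 'a': {A, B, D, E, F} → {A, B, C, D, E, F}.
Read 'a': {A, B, C, D, E, F} → {A, B, C, D, E, F}.
That set has 6 states.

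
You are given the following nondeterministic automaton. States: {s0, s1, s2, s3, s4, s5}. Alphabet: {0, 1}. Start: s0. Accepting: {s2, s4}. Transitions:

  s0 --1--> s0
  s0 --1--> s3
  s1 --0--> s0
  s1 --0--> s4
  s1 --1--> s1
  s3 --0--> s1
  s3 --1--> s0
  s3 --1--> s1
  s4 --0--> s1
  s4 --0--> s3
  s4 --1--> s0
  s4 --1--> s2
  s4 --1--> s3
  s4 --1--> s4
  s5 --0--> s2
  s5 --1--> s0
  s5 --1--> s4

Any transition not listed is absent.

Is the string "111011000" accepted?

Yes

Start in {s0}.
Read '1': {s0} → {s0, s3}.
Read '1': {s0, s3} → {s0, s1, s3}.
Read '1': {s0, s1, s3} → {s0, s1, s3}.
Read '0': {s0, s1, s3} → {s0, s1, s4}.
Read '1': {s0, s1, s4} → {s0, s1, s2, s3, s4}.
Read '1': {s0, s1, s2, s3, s4} → {s0, s1, s2, s3, s4}.
Read '0': {s0, s1, s2, s3, s4} → {s0, s1, s3, s4}.
Read '0': {s0, s1, s3, s4} → {s0, s1, s3, s4}.
Read '0': {s0, s1, s3, s4} → {s0, s1, s3, s4}.
The final set {s0, s1, s3, s4} contains the accepting state s4.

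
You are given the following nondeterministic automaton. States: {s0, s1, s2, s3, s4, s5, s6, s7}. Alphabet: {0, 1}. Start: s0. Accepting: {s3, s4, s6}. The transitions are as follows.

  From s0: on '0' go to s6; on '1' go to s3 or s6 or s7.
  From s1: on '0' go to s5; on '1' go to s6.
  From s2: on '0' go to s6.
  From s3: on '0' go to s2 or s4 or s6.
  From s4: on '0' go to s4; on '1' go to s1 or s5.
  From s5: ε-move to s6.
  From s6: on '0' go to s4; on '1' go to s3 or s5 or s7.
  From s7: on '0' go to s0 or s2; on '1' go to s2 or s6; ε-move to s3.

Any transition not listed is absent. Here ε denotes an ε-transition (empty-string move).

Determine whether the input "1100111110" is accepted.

Yes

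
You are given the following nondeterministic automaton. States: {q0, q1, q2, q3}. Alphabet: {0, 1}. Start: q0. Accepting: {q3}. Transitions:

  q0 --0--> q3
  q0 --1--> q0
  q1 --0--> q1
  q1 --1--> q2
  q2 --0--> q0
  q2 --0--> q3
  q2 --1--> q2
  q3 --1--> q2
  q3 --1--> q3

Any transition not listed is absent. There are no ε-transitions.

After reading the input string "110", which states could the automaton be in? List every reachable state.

{q3}

Start in {q0}.
Read '1': q0→{q0}; now {q0}.
Read '1': q0→{q0}; now {q0}.
Read '0': q0→{q3}; now {q3}.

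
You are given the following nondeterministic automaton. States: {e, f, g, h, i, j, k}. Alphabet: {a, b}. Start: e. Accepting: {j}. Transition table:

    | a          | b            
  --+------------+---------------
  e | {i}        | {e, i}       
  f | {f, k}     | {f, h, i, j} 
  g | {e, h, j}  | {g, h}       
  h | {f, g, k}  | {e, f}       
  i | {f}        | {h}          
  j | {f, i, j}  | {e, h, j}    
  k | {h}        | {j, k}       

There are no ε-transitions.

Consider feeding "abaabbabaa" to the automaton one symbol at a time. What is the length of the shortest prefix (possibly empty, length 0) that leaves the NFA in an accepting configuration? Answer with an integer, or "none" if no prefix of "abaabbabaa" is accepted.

Start in {e}.
Read 'a': e→{i}; now {i}.
Read 'b': i→{h}; now {h}.
Read 'a': h→{f, g, k}; now {f, g, k}.
Read 'a': f→{f, k}, g→{e, h, j}, k→{h}; now {e, f, h, j, k}.
None of the earlier sets intersect F, but {e, f, h, j, k} does.

4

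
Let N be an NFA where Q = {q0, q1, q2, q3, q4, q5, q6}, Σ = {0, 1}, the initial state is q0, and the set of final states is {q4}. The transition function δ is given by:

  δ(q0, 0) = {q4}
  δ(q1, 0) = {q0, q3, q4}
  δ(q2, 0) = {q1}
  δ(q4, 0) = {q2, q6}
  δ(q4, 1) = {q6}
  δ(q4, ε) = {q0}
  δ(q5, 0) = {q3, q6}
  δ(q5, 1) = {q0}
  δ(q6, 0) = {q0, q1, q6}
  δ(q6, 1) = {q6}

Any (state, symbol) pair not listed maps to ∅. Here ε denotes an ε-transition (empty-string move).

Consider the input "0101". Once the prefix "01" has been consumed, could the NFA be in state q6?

Start in {q0}.
Read '0': {q0} → {q0, q4}.
Read '1': {q0, q4} → {q6}.
State q6 is in {q6}.

Yes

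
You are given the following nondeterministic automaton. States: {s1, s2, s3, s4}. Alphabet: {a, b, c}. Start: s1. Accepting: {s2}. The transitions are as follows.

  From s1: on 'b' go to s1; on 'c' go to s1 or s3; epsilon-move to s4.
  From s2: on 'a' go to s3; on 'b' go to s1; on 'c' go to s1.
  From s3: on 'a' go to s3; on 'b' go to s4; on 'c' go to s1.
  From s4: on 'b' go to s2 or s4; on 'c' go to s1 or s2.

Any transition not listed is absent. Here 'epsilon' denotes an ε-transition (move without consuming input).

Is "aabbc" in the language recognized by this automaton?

No

Start: ε-closure({s1}) = {s1, s4}.
Read 'a': s1→∅, s4→∅; now ∅.
The set is empty and remains empty for the remaining 4 symbols.
The final set ∅ contains no accepting state.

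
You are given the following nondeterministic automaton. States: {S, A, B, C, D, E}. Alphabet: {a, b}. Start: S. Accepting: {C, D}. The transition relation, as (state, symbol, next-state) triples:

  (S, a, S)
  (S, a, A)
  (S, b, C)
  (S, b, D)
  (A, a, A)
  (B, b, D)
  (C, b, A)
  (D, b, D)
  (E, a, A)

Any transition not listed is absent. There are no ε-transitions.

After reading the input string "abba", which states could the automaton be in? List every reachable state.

{A}

Start in {S}.
Read 'a': S→{S, A}; now {S, A}.
Read 'b': S→{C, D}, A→∅; now {C, D}.
Read 'b': C→{A}, D→{D}; now {A, D}.
Read 'a': A→{A}, D→∅; now {A}.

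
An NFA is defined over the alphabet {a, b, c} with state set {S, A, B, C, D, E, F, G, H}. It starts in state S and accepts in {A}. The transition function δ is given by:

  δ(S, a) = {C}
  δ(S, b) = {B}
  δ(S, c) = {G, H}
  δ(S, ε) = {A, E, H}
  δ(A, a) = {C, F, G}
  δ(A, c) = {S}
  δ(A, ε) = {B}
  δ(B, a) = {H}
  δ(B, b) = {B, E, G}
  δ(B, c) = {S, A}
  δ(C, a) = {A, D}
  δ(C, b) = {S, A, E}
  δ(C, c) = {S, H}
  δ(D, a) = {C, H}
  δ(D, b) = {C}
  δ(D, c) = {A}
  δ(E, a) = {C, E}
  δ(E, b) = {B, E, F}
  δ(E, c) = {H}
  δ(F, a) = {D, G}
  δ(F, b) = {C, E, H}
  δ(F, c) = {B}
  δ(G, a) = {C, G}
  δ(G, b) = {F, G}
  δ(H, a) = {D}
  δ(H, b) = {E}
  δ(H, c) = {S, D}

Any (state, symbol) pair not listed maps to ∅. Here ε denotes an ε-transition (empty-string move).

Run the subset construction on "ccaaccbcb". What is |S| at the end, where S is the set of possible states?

Start: ε-closure({S}) = {S, A, B, E, H}.
Read 'c': S→{G, H}, A→{S}, B→{S, A}, E→{H}, H→{S, D}; union {S, A, D, G, H}; ε-closure = {S, A, B, D, E, G, H}.
Read 'c': S→{G, H}, A→{S}, B→{S, A}, D→{A}, E→{H}, G→∅, H→{S, D}; union {S, A, D, G, H}; ε-closure = {S, A, B, D, E, G, H}.
Read 'a': S→{C}, A→{C, F, G}, B→{H}, D→{C, H}, E→{C, E}, G→{C, G}, H→{D}; now {C, D, E, F, G, H}.
Read 'a': C→{A, D}, D→{C, H}, E→{C, E}, F→{D, G}, G→{C, G}, H→{D}; union {A, C, D, E, G, H}; ε-closure = {A, B, C, D, E, G, H}.
Read 'c': A→{S}, B→{S, A}, C→{S, H}, D→{A}, E→{H}, G→∅, H→{S, D}; union {S, A, D, H}; ε-closure = {S, A, B, D, E, H}.
Read 'c': S→{G, H}, A→{S}, B→{S, A}, D→{A}, E→{H}, H→{S, D}; union {S, A, D, G, H}; ε-closure = {S, A, B, D, E, G, H}.
Read 'b': S→{B}, A→∅, B→{B, E, G}, D→{C}, E→{B, E, F}, G→{F, G}, H→{E}; now {B, C, E, F, G}.
Read 'c': B→{S, A}, C→{S, H}, E→{H}, F→{B}, G→∅; union {S, A, B, H}; ε-closure = {S, A, B, E, H}.
Read 'b': S→{B}, A→∅, B→{B, E, G}, E→{B, E, F}, H→{E}; now {B, E, F, G}.
That set has 4 states.

4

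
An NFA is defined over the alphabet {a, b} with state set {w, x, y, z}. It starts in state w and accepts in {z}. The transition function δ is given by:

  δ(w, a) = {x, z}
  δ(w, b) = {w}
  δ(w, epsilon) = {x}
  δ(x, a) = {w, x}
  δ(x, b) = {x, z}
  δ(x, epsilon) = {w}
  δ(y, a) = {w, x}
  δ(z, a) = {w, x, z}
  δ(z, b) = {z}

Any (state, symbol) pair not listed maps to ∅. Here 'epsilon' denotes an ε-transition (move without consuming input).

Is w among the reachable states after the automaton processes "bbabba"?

Start: ε-closure({w}) = {w, x}.
Read 'b': w→{w}, x→{x, z}; now {w, x, z}.
Read 'b': w→{w}, x→{x, z}, z→{z}; now {w, x, z}.
Read 'a': w→{x, z}, x→{w, x}, z→{w, x, z}; now {w, x, z}.
Read 'b': w→{w}, x→{x, z}, z→{z}; now {w, x, z}.
Read 'b': w→{w}, x→{x, z}, z→{z}; now {w, x, z}.
Read 'a': w→{x, z}, x→{w, x}, z→{w, x, z}; now {w, x, z}.
State w is in {w, x, z}.

Yes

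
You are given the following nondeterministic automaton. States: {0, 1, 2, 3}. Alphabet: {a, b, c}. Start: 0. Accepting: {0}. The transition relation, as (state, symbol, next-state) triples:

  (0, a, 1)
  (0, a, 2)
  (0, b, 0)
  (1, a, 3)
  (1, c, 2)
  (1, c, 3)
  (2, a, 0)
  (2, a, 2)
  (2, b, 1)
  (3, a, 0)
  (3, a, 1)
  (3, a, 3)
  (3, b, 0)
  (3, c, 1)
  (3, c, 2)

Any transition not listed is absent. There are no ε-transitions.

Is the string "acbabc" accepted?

No

Start in {0}.
Read 'a': {0} → {1, 2}.
Read 'c': {1, 2} → {2, 3}.
Read 'b': {2, 3} → {0, 1}.
Read 'a': {0, 1} → {1, 2, 3}.
Read 'b': {1, 2, 3} → {0, 1}.
Read 'c': {0, 1} → {2, 3}.
The final set {2, 3} contains no accepting state.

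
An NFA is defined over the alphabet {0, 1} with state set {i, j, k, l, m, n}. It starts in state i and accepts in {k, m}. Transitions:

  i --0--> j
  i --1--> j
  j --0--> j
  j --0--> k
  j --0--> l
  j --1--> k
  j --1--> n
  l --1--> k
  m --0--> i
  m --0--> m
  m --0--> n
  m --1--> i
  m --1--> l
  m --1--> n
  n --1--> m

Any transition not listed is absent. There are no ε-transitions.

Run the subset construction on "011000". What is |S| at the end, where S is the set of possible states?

6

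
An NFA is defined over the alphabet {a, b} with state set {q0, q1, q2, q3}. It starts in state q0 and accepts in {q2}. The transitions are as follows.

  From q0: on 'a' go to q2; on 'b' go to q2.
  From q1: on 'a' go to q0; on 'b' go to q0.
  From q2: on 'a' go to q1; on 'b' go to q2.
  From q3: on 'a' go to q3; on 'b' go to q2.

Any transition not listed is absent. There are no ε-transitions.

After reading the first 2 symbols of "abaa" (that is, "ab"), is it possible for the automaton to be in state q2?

Yes

Start in {q0}.
Read 'a': q0→{q2}; now {q2}.
Read 'b': q2→{q2}; now {q2}.
State q2 is in {q2}.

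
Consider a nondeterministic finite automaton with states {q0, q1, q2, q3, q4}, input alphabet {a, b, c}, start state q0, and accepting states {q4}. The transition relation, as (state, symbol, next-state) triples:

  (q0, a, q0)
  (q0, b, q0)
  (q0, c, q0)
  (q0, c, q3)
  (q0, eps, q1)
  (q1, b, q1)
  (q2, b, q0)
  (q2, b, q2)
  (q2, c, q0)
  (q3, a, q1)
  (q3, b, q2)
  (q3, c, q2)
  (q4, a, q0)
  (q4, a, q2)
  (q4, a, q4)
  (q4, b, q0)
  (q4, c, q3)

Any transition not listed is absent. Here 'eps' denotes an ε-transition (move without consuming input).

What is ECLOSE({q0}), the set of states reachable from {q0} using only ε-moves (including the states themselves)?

{q0, q1}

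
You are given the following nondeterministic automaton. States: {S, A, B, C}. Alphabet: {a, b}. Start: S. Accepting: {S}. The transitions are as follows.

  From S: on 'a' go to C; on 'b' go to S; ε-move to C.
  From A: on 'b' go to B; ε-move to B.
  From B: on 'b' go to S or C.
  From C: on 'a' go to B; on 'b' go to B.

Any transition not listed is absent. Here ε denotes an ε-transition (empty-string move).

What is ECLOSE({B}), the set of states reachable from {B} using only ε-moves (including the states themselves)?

{B}

Begin with {B}.
No ε-moves leave this set, so the closure equals the set itself.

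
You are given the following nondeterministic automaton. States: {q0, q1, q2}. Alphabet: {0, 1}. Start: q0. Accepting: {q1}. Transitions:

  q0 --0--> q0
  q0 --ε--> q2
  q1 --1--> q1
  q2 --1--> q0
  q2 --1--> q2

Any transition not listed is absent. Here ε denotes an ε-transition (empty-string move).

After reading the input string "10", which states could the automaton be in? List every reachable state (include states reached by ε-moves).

{q0, q2}

Start: ε-closure({q0}) = {q0, q2}.
Read '1': q0→∅, q2→{q0, q2}; now {q0, q2}.
Read '0': q0→{q0}, q2→∅; union {q0}; ε-closure = {q0, q2}.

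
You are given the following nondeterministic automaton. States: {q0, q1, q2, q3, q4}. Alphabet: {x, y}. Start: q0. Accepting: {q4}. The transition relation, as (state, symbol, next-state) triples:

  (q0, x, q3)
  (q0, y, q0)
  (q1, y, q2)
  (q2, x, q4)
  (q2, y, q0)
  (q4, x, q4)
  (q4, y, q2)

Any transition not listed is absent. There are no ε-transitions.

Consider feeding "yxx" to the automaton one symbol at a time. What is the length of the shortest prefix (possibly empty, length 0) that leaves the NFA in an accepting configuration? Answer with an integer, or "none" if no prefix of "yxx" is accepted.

Start in {q0}.
Read 'y': {q0} → {q0}.
Read 'x': {q0} → {q3}.
Read 'x': {q3} → ∅.
No reachable set along the way intersects F.

none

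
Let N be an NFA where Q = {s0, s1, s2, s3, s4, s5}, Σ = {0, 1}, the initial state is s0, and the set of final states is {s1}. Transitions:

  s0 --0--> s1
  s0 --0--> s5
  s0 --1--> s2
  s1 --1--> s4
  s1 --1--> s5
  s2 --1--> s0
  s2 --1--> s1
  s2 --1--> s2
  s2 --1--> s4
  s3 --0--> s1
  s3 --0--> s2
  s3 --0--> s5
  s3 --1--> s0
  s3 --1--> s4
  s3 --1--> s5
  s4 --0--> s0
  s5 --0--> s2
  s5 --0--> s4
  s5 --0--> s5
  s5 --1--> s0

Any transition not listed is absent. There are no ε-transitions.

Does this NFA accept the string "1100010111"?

Yes

Start in {s0}.
Read '1': s0→{s2}; now {s2}.
Read '1': s2→{s0, s1, s2, s4}; now {s0, s1, s2, s4}.
Read '0': s0→{s1, s5}, s1→∅, s2→∅, s4→{s0}; now {s0, s1, s5}.
Read '0': s0→{s1, s5}, s1→∅, s5→{s2, s4, s5}; now {s1, s2, s4, s5}.
Read '0': s1→∅, s2→∅, s4→{s0}, s5→{s2, s4, s5}; now {s0, s2, s4, s5}.
Read '1': s0→{s2}, s2→{s0, s1, s2, s4}, s4→∅, s5→{s0}; now {s0, s1, s2, s4}.
Read '0': s0→{s1, s5}, s1→∅, s2→∅, s4→{s0}; now {s0, s1, s5}.
Read '1': s0→{s2}, s1→{s4, s5}, s5→{s0}; now {s0, s2, s4, s5}.
Read '1': s0→{s2}, s2→{s0, s1, s2, s4}, s4→∅, s5→{s0}; now {s0, s1, s2, s4}.
Read '1': s0→{s2}, s1→{s4, s5}, s2→{s0, s1, s2, s4}, s4→∅; now {s0, s1, s2, s4, s5}.
The final set {s0, s1, s2, s4, s5} contains the accepting state s1.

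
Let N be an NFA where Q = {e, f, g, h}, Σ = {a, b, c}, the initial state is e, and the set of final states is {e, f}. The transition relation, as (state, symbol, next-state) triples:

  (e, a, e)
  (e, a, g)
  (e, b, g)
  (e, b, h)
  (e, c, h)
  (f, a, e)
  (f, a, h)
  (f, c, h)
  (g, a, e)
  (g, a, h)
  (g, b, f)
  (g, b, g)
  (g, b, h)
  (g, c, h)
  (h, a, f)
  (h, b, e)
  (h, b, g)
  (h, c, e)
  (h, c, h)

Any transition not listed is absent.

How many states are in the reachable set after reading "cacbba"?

Start in {e}.
Read 'c': {e} → {h}.
Read 'a': {h} → {f}.
Read 'c': {f} → {h}.
Read 'b': {h} → {e, g}.
Read 'b': {e, g} → {f, g, h}.
Read 'a': {f, g, h} → {e, f, h}.
That set has 3 states.

3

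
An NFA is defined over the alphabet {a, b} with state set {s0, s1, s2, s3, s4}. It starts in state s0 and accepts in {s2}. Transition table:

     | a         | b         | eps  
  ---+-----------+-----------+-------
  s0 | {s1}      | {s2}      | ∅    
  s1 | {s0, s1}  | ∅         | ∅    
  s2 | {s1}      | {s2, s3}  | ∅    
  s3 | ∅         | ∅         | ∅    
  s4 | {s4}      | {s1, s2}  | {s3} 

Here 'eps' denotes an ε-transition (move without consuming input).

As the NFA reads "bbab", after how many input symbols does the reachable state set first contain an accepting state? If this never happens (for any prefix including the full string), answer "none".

Start in {s0}.
Read 'b': {s0} → {s2}.
None of the earlier sets intersect F, but {s2} does.

1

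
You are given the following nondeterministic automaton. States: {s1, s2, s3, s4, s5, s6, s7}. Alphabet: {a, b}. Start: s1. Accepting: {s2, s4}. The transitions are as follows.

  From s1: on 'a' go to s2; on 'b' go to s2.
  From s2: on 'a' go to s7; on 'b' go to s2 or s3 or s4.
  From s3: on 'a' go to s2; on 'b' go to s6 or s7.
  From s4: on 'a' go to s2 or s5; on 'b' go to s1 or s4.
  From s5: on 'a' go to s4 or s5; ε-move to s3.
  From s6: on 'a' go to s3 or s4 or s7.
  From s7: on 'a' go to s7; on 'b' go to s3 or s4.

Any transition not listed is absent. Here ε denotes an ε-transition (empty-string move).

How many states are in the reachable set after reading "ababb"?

6

Start in {s1}.
Read 'a': s1→{s2}; now {s2}.
Read 'b': s2→{s2, s3, s4}; now {s2, s3, s4}.
Read 'a': s2→{s7}, s3→{s2}, s4→{s2, s5}; union {s2, s5, s7}; ε-closure = {s2, s3, s5, s7}.
Read 'b': s2→{s2, s3, s4}, s3→{s6, s7}, s5→∅, s7→{s3, s4}; now {s2, s3, s4, s6, s7}.
Read 'b': s2→{s2, s3, s4}, s3→{s6, s7}, s4→{s1, s4}, s6→∅, s7→{s3, s4}; now {s1, s2, s3, s4, s6, s7}.
That set has 6 states.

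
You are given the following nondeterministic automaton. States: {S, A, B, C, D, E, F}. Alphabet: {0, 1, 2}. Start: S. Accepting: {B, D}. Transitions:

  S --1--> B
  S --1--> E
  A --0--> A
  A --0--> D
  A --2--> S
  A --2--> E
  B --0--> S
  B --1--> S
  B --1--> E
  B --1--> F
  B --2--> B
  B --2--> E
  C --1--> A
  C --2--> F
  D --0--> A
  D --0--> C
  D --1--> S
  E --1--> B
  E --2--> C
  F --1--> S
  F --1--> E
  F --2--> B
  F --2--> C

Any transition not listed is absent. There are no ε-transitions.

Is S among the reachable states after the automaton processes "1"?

No

Start in {S}.
Read '1': {S} → {B, E}.
State S is not in {B, E}.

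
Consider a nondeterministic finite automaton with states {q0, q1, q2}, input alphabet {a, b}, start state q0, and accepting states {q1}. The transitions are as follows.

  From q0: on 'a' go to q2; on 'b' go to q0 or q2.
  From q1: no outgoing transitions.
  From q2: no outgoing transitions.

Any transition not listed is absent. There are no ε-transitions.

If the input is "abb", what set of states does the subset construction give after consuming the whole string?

Start in {q0}.
Read 'a': {q0} → {q2}.
Read 'b': {q2} → ∅.
The set is empty and remains empty for the remaining 1 symbol.

∅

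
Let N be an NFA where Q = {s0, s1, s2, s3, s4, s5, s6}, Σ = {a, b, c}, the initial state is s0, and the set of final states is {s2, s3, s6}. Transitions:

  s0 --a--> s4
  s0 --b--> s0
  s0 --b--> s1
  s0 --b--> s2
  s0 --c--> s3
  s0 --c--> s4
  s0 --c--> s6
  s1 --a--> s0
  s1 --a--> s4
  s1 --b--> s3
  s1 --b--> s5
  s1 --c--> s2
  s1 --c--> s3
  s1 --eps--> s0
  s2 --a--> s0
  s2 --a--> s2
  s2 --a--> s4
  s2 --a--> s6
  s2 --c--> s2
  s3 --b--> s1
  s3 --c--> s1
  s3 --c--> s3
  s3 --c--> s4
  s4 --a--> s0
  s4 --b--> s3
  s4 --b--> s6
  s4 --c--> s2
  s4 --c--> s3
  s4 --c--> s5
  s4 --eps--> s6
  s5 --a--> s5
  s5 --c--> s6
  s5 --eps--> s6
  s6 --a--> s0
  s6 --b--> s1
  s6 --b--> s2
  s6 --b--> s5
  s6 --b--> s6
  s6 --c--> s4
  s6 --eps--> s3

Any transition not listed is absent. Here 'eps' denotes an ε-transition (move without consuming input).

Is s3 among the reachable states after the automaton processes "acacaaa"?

Yes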